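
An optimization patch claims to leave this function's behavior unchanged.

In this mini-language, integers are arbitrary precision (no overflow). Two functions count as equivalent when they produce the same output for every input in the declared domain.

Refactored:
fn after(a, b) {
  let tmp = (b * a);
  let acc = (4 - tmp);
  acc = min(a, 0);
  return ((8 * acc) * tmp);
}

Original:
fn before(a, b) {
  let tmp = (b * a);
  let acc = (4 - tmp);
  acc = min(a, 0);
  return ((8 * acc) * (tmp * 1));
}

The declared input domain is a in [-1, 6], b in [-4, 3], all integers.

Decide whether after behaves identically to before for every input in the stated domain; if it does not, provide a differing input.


Comparing the listings, the differences include: arithmetic usage differs, and constant usage differs.
One worked example (a=0, b=0) — before: tmp=0, then acc=4, then acc=0, then returns 0; after: tmp=0, then acc=4, then acc=0, then returns 0; agreement on 0.
Checked all 64 inputs in the declared domain: the outputs agree on every one.
verdict: equivalent


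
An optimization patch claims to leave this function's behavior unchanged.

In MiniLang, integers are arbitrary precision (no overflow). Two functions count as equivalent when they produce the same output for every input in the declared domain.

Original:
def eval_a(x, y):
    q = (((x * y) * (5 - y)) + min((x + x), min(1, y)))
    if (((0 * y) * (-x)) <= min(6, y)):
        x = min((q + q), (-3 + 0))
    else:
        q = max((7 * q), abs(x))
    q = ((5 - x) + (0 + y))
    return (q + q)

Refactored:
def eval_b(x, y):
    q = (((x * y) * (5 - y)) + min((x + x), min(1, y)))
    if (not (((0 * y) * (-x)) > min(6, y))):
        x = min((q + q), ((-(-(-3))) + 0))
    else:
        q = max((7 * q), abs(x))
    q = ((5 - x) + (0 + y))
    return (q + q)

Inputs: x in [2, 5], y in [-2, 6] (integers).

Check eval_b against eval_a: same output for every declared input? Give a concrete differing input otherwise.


Comparing the listings, the differences include: comparison usage differs, boolean connective usage differs.
Spot check at x=3, y=4 — eval_a: q = 13; (((0 * y) * (-x)) <= min(6, y)) -> true; x = -3; q = 12; return 24. eval_b: q = 13; (not (((0 * y) * (-x)) > min(6, y))) -> true; x = -3; q = 12; return 24. Both give 24.
Across all 36 domain points the two functions coincide.
verdict: equivalent


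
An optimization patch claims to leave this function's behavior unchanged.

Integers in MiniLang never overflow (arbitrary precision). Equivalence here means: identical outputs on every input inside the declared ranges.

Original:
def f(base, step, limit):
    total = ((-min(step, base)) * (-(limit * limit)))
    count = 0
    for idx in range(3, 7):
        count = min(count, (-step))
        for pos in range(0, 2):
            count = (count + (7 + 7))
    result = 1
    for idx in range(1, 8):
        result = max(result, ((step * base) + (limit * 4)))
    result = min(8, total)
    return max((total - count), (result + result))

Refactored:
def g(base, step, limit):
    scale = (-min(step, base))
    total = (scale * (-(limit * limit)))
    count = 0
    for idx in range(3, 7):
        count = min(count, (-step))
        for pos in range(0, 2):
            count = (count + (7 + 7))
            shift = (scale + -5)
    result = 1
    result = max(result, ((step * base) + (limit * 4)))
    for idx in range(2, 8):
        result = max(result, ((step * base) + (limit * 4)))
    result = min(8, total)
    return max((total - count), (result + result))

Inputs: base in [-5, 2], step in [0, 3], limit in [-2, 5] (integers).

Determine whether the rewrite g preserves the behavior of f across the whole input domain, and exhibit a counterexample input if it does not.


Changes here: loop structure differs, and local variable names differ, and statement counts differ, and min/max/abs usage differs, and constant usage differs, and arithmetic usage differs; the full 256-point sweep finds no disagreement.
verdict: equivalent


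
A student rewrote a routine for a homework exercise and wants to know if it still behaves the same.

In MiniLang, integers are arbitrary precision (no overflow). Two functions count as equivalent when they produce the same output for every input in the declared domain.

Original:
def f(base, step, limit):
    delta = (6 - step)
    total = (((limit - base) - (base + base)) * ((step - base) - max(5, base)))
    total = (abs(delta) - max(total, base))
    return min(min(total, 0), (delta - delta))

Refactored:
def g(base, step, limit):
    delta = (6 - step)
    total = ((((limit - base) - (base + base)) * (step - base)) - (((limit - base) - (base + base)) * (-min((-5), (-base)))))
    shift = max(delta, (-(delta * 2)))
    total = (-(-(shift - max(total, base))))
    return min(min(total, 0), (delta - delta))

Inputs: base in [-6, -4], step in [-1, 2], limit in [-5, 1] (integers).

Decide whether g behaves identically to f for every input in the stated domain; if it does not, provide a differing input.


Equivalent. The suspicious-looking change has no observable effect anywhere in the declared ranges.
Every one of the 84 inputs gives matching results.
Spot check at base=-4, step=-1, limit=1 — f: delta=7, then total=-26, then total=11, then returns 0. g: delta=7, then total=-26, then shift=7, then total=11, then returns 0. Both give 0.
verdict: equivalent


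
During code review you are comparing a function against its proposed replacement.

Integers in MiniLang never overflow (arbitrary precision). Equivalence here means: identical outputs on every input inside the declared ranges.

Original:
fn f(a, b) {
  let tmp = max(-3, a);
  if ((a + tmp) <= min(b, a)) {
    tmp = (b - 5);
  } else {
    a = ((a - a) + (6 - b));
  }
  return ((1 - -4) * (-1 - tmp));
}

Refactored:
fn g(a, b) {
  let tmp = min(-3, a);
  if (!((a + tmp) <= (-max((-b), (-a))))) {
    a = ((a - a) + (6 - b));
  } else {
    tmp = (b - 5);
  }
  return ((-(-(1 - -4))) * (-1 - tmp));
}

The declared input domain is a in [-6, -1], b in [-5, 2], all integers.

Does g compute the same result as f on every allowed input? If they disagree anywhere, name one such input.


These are not equivalent — on a=-2, b=-5 the outputs split (5 vs 45).
f: tmp = -2; ((a + tmp) <= min(b, a)) -> false; a = 11; return 5
g: tmp = -3; (!((a + tmp) <= (-max((-b), (-a))))) -> false; tmp = -10; return 45
verdict: not equivalent; witness: a=-2, b=-5


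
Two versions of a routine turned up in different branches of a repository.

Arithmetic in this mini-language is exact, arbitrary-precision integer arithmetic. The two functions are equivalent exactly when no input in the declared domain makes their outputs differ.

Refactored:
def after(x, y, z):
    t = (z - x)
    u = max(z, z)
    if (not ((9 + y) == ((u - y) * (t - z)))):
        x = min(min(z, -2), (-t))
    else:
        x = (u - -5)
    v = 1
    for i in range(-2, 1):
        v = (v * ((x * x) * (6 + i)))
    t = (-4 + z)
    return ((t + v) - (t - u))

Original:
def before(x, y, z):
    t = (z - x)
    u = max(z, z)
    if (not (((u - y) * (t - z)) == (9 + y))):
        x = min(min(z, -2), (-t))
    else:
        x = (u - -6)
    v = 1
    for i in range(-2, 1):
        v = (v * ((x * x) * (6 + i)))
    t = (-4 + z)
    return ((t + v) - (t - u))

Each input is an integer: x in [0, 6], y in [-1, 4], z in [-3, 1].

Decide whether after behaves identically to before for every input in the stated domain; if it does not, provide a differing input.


Input x=2, y=3, z=-3: 87477 from before versus 7677 from after.
verdict: not equivalent; witness: x=2, y=3, z=-3


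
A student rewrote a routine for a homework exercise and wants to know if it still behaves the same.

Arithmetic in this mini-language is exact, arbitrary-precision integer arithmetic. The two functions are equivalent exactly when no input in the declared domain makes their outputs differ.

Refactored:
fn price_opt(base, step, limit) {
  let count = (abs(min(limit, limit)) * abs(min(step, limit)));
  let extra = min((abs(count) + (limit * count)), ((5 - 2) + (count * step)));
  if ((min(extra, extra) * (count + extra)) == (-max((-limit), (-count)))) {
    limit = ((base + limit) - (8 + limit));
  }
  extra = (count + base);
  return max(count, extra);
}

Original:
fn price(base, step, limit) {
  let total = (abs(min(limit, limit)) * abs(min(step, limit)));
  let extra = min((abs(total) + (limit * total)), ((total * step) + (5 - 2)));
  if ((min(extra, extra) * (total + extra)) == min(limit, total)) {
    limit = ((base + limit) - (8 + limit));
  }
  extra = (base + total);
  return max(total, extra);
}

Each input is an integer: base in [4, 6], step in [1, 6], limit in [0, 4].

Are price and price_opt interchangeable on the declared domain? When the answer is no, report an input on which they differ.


Comparing the listings, the differences include: min/max/abs usage differs, local variable names differ.
Tracing base=6, step=3, limit=2: price: total becomes 4; next extra becomes 12; next ((min(extra, extra) * (total + extra)) == min(limit, total)) evaluates to false; next extra becomes 10; next final value 10 | price_opt: count becomes 4; next extra becomes 12; next ((min(extra, extra) * (count + extra)) == (-max((-limit), (-count)))) evaluates to false; next extra becomes 10; next final value 10 — matching result 10.
Every one of the 90 inputs gives matching results.
verdict: equivalent


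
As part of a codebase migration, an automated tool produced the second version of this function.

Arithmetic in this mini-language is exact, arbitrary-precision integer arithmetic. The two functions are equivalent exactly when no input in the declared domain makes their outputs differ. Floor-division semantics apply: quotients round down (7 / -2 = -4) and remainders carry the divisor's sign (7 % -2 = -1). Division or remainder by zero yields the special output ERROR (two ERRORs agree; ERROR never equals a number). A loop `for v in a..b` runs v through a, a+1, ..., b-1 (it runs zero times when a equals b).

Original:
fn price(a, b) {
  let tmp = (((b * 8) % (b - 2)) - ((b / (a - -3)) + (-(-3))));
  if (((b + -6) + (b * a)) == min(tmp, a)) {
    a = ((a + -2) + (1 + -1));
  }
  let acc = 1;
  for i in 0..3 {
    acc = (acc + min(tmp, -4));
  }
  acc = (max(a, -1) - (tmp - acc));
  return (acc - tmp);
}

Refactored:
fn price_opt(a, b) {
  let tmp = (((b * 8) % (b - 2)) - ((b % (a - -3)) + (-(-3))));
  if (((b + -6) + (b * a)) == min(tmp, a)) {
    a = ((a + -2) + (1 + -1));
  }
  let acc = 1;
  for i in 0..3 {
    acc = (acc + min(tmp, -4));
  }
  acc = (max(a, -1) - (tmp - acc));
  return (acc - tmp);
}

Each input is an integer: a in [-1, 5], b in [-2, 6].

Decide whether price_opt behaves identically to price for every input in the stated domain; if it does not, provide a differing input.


Consider the input a=-1, b=-2.
price: tmp := -2 | (((b + -6) + (b * a)) == min(tmp, a)): false | acc := 1 | iter i=0: | acc := -3 | iter i=1: | acc := -7 | iter i=2: | acc := -11 | acc := -10 | result -8
price_opt: tmp := -3 | (((b + -6) + (b * a)) == min(tmp, a)): false | acc := 1 | iter i=0: | acc := -3 | iter i=1: | acc := -7 | iter i=2: | acc := -11 | acc := -9 | result -6
-8 != -6, so the rewrite changes behavior.
verdict: not equivalent; witness: a=-1, b=-2


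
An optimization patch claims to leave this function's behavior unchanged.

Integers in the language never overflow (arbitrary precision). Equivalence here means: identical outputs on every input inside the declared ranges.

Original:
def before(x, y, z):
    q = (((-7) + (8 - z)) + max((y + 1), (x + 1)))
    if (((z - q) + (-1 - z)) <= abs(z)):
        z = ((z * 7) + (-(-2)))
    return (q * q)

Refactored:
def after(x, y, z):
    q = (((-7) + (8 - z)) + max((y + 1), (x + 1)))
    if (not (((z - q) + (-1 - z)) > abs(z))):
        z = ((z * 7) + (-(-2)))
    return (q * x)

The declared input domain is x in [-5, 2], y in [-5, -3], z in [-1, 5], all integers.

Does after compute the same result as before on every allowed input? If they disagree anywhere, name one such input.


x=-5, y=-5, z=-1 yields 4 from before but 10 from after.
verdict: not equivalent; witness: x=-5, y=-5, z=-1


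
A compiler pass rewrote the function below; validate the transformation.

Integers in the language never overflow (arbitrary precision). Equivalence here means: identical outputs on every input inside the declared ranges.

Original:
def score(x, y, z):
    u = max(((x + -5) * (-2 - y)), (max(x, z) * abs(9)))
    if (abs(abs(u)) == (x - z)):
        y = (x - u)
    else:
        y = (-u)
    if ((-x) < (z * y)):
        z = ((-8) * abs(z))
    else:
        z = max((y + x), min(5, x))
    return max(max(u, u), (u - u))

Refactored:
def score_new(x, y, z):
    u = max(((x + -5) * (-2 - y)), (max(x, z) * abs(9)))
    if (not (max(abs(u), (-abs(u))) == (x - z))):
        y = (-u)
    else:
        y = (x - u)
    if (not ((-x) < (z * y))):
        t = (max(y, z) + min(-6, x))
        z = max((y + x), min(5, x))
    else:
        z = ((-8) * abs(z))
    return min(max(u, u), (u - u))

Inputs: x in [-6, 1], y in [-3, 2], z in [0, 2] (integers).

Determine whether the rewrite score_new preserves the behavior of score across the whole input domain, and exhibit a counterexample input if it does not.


Take x=-6, y=-3, z=1.
score: u := 9 | (abs(abs(u)) == (x - z)): false | y := -9 | ((-x) < (z * y)): false | z := -6 | result 9
score_new: u := 9 | (not (max(abs(u), (-abs(u))) == (x - z))): true | y := -9 | (not ((-x) < (z * y))): true | t := -5 | z := -6 | result 0
9 and 0 differ, so these are not the same function on this domain.
verdict: not equivalent; witness: x=-6, y=-3, z=1


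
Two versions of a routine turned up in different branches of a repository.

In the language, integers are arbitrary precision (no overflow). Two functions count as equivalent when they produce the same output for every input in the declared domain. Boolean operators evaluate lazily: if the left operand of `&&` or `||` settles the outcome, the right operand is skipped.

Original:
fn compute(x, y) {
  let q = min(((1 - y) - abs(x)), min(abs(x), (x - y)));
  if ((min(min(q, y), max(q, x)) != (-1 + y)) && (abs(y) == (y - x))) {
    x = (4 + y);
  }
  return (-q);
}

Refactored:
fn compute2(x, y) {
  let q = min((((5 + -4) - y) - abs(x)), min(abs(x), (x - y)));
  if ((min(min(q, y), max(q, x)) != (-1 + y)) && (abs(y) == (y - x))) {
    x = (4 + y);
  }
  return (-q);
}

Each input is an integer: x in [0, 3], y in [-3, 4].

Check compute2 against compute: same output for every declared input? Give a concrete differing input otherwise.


Equivalent — the differences include arithmetic usage differs; and constant usage differs, yet no declared input distinguishes the two.
Spot check at x=2, y=-1 — compute: q := 0 | ((min(min(q, y), max(q, x)) != (-1 + y)) && (abs(y) == (y - x))): false | result 0. compute2: q := 0 | ((min(min(q, y), max(q, x)) != (-1 + y)) && (abs(y) == (y - x))): false | result 0. Both give 0.
Every one of the 32 inputs gives matching results.
verdict: equivalent


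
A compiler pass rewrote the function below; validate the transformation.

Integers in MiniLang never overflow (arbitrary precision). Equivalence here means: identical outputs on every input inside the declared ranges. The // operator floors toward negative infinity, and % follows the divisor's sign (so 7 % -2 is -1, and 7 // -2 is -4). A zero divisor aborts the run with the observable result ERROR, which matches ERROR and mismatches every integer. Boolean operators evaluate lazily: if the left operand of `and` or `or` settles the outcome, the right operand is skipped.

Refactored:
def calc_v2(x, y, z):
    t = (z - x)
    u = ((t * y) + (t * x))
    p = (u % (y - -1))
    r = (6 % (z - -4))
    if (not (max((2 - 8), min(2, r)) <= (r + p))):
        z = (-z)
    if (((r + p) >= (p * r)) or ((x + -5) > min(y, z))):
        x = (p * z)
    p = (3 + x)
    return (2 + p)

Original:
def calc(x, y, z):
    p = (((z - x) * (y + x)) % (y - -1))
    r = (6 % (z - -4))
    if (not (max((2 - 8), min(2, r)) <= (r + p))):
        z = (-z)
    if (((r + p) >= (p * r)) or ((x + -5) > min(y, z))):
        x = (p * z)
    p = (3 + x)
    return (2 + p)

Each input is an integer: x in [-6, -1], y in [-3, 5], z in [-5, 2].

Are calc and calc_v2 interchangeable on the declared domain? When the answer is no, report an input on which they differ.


The two are interchangeable: arithmetic usage differs, local variable names differ, statement counts differ, and every declared input agrees.
As a probe, take x=-4, y=4, z=0: calc runs p := 0 | r := 2 | (not (max((2 - 8), min(2, r)) <= (r + p))): false | (((r + p) >= (p * r)) or ((x + -5) > min(y, z))): true | x := 0 | p := 3 | result 5; calc_v2 runs t := 4 | u := 0 | p := 0 | r := 2 | (not (max((2 - 8), min(2, r)) <= (r + p))): false | (((r + p) >= (p * r)) or ((x + -5) > min(y, z))): true | x := 0 | p := 3 | result 5; both end at 5.
Across all 432 domain points the two functions coincide.
verdict: equivalent


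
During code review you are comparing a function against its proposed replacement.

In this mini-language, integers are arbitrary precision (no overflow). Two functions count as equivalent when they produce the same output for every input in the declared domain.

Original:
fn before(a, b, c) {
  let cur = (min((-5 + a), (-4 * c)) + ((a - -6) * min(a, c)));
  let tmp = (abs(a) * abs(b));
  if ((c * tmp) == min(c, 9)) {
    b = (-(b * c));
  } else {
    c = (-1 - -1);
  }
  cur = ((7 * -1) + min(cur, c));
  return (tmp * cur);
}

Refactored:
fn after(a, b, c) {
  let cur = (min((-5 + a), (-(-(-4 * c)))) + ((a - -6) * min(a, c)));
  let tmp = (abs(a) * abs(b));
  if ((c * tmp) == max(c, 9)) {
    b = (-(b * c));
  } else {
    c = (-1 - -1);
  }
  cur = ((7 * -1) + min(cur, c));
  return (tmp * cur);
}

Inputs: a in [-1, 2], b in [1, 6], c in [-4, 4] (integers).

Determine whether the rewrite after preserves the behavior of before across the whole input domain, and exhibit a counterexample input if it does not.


Input a=1, b=1, c=1: -6 from before versus -7 from after.
verdict: not equivalent; witness: a=1, b=1, c=1


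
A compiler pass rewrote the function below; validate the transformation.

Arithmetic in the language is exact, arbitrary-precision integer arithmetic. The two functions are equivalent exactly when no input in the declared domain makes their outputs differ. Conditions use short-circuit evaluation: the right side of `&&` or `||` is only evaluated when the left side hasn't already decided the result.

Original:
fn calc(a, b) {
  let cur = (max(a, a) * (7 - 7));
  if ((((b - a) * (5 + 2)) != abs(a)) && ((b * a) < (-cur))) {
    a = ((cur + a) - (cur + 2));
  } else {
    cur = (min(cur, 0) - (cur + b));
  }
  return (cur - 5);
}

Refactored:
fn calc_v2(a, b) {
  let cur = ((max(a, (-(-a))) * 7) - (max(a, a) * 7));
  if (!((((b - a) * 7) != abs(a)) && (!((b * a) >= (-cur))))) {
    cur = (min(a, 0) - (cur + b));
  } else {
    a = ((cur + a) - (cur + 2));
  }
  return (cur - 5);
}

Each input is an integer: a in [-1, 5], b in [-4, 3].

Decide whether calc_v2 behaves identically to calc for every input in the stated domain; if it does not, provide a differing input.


At a=-1, b=-4: calc gives -1, calc_v2 gives -2.
verdict: not equivalent; witness: a=-1, b=-4


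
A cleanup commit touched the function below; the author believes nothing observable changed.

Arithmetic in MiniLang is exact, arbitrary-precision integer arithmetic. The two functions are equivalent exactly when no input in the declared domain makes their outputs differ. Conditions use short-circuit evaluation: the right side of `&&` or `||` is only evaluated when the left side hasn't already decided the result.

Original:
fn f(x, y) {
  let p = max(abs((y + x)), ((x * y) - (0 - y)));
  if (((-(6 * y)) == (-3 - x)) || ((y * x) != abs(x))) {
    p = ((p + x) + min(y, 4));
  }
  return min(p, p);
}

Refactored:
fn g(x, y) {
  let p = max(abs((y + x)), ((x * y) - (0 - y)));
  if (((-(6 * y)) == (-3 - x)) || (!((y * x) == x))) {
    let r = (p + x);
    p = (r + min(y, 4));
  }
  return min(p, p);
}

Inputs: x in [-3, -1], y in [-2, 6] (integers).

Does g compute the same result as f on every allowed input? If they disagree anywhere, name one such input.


x=-3, y=-1 yields 4 from f but 0 from g.
verdict: not equivalent; witness: x=-3, y=-1


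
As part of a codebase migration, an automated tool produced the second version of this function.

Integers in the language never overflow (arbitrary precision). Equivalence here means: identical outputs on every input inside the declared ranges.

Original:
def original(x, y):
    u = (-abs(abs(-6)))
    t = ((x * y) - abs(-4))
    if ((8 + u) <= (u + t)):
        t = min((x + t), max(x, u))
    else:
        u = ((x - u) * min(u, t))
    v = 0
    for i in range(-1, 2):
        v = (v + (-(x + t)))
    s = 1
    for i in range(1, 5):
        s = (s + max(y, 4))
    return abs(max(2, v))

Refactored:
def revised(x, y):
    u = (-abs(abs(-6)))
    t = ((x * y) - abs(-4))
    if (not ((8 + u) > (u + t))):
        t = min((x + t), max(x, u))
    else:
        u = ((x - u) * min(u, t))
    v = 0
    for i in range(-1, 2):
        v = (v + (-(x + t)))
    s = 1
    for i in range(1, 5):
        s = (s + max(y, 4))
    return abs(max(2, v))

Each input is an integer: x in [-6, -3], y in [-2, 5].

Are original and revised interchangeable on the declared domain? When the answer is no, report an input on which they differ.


Reading the diff, among the changes: comparison usage differs; and boolean connective usage differs.
One worked example (x=-5, y=-1) — original: u := -6 | t := 1 | ((8 + u) <= (u + t)): false | u := -6 | v := 0 | iter i=-1: | v := 4 | iter i=0: | v := 8 | iter i=1: | v := 12 | s := 1 | iter i=1: | s := 5 | iter i=2: | s := 9 | iter i=3: | s := 13 | iter i=4: | s := 17 | result 12; revised: u := -6 | t := 1 | (not ((8 + u) > (u + t))): false | u := -6 | v := 0 | iter i=-1: | v := 4 | iter i=0: | v := 8 | iter i=1: | v := 12 | s := 1 | iter i=1: | s := 5 | iter i=2: | s := 9 | iter i=3: | s := 13 | iter i=4: | s := 17 | result 12; agreement on 12.
An exhaustive pass over the 32 declared inputs shows identical outputs.
verdict: equivalent


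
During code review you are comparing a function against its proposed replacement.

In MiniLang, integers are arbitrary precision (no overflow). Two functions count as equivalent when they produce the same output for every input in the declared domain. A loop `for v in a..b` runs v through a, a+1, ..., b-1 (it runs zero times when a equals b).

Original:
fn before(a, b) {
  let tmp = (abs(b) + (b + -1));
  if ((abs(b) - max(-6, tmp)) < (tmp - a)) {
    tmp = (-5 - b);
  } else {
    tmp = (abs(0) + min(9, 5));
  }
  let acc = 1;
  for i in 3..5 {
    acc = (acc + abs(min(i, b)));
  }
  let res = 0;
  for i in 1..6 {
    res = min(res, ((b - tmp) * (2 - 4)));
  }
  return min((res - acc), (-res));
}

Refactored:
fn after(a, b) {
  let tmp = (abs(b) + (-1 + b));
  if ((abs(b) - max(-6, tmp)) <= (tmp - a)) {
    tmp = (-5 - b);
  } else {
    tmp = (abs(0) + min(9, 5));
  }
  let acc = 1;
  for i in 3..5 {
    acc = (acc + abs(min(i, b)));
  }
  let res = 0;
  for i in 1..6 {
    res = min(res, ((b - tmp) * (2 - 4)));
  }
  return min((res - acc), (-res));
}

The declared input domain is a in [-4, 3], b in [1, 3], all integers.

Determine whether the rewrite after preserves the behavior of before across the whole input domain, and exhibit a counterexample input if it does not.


The rewrite breaks on a=1, b=1, where the results are -3 and -17.
before: tmp = 1; ((abs(b) - max(-6, tmp)) < (tmp - a)) -> false; tmp = 5; acc = 1; [i=3]; acc = 2; [i=4]; acc = 3; res = 0; [i=1]; res = 0; [i=2]; res = 0; [i=3]; res = 0; [i=4]; res = 0; [i=5]; res = 0; return -3
after: tmp = 1; ((abs(b) - max(-6, tmp)) <= (tmp - a)) -> true; tmp = -6; acc = 1; [i=3]; acc = 2; [i=4]; acc = 3; res = 0; [i=1]; res = -14; [i=2]; res = -14; [i=3]; res = -14; [i=4]; res = -14; [i=5]; res = -14; return -17
verdict: not equivalent; witness: a=1, b=1


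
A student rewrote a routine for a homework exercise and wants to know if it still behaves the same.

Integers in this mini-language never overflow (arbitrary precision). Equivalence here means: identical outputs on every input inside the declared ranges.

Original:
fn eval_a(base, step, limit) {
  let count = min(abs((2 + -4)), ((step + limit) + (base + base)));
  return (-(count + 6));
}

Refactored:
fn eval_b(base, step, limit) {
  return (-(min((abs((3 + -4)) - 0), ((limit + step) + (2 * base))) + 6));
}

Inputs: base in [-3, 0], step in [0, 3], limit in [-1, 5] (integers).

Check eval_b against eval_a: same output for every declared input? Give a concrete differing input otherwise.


These are not equivalent — on base=-3, step=3, limit=5 the outputs split (-8 vs -7).
eval_a: count becomes 2; next final value -8
eval_b: final value -7
verdict: not equivalent; witness: base=-3, step=3, limit=5


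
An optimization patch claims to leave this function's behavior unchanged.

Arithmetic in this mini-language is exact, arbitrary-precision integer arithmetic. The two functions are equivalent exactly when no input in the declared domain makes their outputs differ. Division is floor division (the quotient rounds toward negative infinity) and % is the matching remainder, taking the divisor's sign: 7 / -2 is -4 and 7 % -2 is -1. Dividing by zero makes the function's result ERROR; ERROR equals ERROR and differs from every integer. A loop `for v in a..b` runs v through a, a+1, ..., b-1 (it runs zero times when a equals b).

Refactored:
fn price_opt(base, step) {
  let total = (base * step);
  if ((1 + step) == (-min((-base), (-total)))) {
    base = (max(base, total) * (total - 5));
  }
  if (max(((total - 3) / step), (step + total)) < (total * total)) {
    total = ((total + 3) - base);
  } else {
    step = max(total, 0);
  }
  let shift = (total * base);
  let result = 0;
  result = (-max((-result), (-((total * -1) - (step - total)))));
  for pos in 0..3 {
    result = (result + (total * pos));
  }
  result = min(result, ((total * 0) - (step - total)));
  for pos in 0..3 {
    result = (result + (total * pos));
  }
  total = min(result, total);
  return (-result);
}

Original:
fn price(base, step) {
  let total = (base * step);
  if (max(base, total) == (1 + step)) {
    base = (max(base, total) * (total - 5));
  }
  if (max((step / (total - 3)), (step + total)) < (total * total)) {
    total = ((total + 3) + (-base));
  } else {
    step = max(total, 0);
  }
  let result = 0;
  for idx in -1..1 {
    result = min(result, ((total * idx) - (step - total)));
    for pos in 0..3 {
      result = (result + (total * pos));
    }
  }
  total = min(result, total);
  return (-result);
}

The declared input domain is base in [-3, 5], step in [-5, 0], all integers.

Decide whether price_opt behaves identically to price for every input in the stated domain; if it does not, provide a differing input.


Take base=-3, step=-1.
price: total = 3; (max(base, total) == (1 + step)) -> false; division by zero -> ERROR
price_opt: total = 3; ((1 + step) == (-min((-base), (-total)))) -> false; (max(((total - 3) / step), (step + total)) < (total * total)) -> true; total = 9; shift = -27; result = 0; result = 0; [pos=0]; result = 0; [pos=1]; result = 9; [pos=2]; result = 27; result = 10; [pos=0]; result = 10; [pos=1]; result = 19; [pos=2]; result = 37; total = 9; return -37
ERROR against -37: the behavior changed.
verdict: not equivalent; witness: base=-3, step=-1


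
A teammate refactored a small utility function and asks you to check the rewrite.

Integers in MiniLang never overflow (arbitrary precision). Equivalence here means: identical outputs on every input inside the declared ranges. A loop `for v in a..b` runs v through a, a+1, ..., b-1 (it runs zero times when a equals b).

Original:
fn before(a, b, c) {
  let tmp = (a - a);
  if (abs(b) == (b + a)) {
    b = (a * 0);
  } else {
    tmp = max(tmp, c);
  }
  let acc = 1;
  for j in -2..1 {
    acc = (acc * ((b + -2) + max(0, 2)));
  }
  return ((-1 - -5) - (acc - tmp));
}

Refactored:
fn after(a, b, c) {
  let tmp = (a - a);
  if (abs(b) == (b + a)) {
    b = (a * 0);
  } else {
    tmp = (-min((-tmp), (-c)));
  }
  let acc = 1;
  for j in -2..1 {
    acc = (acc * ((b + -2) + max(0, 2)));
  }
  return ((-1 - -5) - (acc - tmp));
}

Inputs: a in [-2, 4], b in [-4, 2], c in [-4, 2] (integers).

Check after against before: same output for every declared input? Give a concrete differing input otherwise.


The two versions differ — the changes include min/max/abs usage differs.
One worked example (a=2, b=0, c=2) — before: tmp=0, then (abs(b) == (b + a)) is false, then tmp=2, then acc=1, then (j=-2), then acc=0, then (j=-1), then acc=0, then (j=0), then acc=0, then returns 6; after: tmp=0, then (abs(b) == (b + a)) is false, then tmp=2, then acc=1, then (j=-2), then acc=0, then (j=-1), then acc=0, then (j=0), then acc=0, then returns 6; agreement on 6.
Every one of the 343 inputs gives matching results.
verdict: equivalent


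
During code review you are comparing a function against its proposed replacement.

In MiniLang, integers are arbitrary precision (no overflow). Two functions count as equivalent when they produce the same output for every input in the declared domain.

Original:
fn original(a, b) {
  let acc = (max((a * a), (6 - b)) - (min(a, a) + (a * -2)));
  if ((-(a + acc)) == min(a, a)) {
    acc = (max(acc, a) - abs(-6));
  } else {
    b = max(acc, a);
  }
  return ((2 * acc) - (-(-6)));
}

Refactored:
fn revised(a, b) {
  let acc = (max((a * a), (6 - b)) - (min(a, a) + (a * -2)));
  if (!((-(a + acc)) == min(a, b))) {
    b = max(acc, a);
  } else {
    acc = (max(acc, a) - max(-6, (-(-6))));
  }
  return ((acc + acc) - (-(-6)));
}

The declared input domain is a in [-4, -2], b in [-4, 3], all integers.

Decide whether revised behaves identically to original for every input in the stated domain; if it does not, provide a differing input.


The rewrite breaks on a=-3, b=-4, where the results are 8 and -4.
original: acc becomes 7; next ((-(a + acc)) == min(a, a)) evaluates to false; next b becomes 7; next final value 8
revised: acc becomes 7; next (!((-(a + acc)) == min(a, b))) evaluates to false; next acc becomes 1; next final value -4
verdict: not equivalent; witness: a=-3, b=-4


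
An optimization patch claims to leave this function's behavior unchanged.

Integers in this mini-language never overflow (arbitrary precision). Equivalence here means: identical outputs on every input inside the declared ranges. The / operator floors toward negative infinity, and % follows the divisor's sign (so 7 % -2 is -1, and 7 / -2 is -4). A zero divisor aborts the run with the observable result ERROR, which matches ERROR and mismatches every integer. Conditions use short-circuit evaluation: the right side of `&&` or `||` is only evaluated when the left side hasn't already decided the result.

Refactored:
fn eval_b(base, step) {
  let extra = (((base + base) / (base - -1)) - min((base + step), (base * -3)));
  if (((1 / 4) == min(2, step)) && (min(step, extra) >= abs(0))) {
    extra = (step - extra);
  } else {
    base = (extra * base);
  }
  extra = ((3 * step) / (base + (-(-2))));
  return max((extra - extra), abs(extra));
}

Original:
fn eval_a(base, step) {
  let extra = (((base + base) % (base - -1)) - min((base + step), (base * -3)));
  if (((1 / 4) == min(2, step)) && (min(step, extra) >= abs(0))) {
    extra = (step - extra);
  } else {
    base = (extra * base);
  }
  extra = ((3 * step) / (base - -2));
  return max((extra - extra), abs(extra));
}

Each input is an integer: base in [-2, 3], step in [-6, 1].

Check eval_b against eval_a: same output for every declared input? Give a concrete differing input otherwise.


Input base=-2, step=-6: 1 from eval_a versus 0 from eval_b.
verdict: not equivalent; witness: base=-2, step=-6


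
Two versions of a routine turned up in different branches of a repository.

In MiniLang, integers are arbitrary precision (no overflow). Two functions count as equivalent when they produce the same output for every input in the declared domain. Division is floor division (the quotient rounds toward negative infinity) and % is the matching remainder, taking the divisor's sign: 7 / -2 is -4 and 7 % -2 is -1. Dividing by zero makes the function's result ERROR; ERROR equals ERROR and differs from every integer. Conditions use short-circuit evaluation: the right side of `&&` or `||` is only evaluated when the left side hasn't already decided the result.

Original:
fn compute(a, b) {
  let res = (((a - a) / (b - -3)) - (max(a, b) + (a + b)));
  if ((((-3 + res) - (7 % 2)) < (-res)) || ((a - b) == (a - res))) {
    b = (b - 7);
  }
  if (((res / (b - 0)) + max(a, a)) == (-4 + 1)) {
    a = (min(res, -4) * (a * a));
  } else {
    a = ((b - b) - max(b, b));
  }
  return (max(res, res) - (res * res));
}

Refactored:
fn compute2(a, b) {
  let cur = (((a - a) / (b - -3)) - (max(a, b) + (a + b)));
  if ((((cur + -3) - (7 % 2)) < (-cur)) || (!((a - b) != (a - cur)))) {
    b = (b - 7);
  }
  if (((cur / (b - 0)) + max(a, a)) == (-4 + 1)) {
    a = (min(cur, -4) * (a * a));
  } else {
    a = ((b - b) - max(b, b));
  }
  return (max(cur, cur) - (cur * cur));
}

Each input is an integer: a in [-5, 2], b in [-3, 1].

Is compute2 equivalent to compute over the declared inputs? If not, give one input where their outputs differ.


This is a faithful refactor — boolean connective usage differs; local variable names differ; comparison usage differs, but the computed results match everywhere.
Tracing a=-5, b=-1: compute: res becomes 7; next ((((-3 + res) - (7 % 2)) < (-res)) || ((a - b) == (a - res))) evaluates to false; next (((res / (b - 0)) + max(a, a)) == (-4 + 1)) evaluates to false; next a becomes 1; next final value -42 | compute2: cur becomes 7; next ((((cur + -3) - (7 % 2)) < (-cur)) || (!((a - b) != (a - cur)))) evaluates to false; next (((cur / (b - 0)) + max(a, a)) == (-4 + 1)) evaluates to false; next a becomes 1; next final value -42 — matching result -42.
Checked all 40 inputs in the declared domain: the outputs agree on every one.
verdict: equivalent


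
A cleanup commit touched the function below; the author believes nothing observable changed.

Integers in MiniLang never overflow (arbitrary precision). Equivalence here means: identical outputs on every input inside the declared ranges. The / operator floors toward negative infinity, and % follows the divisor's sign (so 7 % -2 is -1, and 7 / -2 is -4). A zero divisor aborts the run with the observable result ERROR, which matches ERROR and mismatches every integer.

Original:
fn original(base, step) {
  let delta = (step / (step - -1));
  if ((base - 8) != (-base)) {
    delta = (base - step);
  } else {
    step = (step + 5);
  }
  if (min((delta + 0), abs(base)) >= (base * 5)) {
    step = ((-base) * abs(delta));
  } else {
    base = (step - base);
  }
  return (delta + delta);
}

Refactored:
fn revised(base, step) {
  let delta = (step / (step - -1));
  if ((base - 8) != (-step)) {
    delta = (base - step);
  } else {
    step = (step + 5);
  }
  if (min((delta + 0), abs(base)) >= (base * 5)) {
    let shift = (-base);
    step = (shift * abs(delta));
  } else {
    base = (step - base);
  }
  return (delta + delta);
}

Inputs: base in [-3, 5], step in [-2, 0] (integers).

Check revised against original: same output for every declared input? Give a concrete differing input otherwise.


There is a counterexample at base=4, step=-2: 4 on one side, 12 on the other.
original: delta = 2; ((base - 8) != (-base)) -> false; step = 3; (min((delta + 0), abs(base)) >= (base * 5)) -> false; base = -1; return 4
revised: delta = 2; ((base - 8) != (-step)) -> true; delta = 6; (min((delta + 0), abs(base)) >= (base * 5)) -> false; base = -6; return 12
verdict: not equivalent; witness: base=4, step=-2


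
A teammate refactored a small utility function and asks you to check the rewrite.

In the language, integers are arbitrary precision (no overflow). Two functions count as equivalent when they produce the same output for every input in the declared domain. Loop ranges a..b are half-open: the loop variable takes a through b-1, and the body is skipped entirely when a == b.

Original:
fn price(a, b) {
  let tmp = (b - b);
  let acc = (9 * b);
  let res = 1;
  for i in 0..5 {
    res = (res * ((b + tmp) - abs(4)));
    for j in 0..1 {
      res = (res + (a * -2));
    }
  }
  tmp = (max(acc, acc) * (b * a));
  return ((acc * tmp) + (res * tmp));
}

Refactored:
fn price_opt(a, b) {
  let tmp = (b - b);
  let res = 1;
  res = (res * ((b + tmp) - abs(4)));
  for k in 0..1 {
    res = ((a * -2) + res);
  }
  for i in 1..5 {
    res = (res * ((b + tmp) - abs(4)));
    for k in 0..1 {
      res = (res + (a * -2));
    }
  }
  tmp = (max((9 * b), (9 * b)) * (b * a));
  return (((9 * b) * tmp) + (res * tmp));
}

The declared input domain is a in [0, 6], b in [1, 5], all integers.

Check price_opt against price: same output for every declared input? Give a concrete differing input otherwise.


Reading the diff, among the changes: constant usage differs, plus min/max/abs usage differs, plus local variable names differ, plus arithmetic usage differs, plus loop structure differs, plus statement counts differ.
Spot check at a=5, b=2 — price: tmp=0, then acc=18, then res=1, then (i=0), then res=-2, then (j=0), then res=-12, then (i=1), then res=24, then (j=0), then res=14, then (i=2), then res=-28, then (j=0), then res=-38, then (i=3), then res=76, then (j=0), then res=66, then (i=4), then res=-132, then (j=0), then res=-142, then tmp=180, then returns -22320. price_opt: tmp=0, then res=1, then res=-2, then (k=0), then res=-12, then (i=1), then res=24, then (k=0), then res=14, then (i=2), then res=-28, then (k=0), then res=-38, then (i=3), then res=76, then (k=0), then res=66, then (i=4), then res=-132, then (k=0), then res=-142, then tmp=180, then returns -22320. Both give -22320.
Every one of the 35 inputs gives matching results.
verdict: equivalent


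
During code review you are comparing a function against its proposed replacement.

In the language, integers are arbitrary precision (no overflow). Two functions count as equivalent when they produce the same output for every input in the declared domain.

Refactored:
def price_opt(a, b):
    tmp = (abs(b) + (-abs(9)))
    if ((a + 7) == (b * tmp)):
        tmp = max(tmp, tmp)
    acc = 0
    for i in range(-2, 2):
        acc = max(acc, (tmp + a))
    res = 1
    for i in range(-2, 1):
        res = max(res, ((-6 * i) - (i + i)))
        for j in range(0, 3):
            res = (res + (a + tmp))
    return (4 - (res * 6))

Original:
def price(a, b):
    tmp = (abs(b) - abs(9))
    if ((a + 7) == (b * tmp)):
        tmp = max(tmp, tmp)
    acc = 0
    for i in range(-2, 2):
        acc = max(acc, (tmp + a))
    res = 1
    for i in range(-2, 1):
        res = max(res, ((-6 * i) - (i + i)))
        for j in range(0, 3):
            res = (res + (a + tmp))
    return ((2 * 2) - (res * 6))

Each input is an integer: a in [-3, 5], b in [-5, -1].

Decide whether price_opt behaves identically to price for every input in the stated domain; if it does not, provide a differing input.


This is a faithful refactor — constant usage differs; also arithmetic usage differs, but the computed results match everywhere.
Tracing a=-3, b=-5: price: tmp := -4 | ((a + 7) == (b * tmp)): false | acc := 0 | iter i=-2: | acc := 0 | iter i=-1: | acc := 0 | iter i=0: | acc := 0 | iter i=1: | acc := 0 | res := 1 | iter i=-2: | res := 16 | iter j=0: | res := 9 | iter j=1: | res := 2 | iter j=2: | res := -5 | iter i=-1: | res := 8 | iter j=0: | res := 1 | iter j=1: | res := -6 | iter j=2: | res := -13 | iter i=0: | res := 0 | iter j=0: | res := -7 | iter j=1: | res := -14 | iter j=2: | res := -21 | result 130 | price_opt: tmp := -4 | ((a + 7) == (b * tmp)): false | acc := 0 | iter i=-2: | acc := 0 | iter i=-1: | acc := 0 | iter i=0: | acc := 0 | iter i=1: | acc := 0 | res := 1 | iter i=-2: | res := 16 | iter j=0: | res := 9 | iter j=1: | res := 2 | iter j=2: | res := -5 | iter i=-1: | res := 8 | iter j=0: | res := 1 | iter j=1: | res := -6 | iter j=2: | res := -13 | iter i=0: | res := 0 | iter j=0: | res := -7 | iter j=1: | res := -14 | iter j=2: | res := -21 | result 130 — matching result 130.
Across all 45 domain points the two functions coincide.
verdict: equivalent
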